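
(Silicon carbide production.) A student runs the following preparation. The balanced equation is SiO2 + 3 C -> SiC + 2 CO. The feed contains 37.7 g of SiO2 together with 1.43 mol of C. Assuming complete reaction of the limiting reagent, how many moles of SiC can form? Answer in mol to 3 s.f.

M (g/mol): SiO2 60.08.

n(SiO2) = 37.70 / 60.08 = 0.6275 mol
n(C) = 1.430 mol
n/ν for SiO2 = 0.6275/1 = 0.6275
n/ν for C = 1.430/3 = 0.4767
Smallest n/ν is C → limiting reagent.
n(SiC) = (1/3) × 1.430 = 0.4767 mol

0.477 mol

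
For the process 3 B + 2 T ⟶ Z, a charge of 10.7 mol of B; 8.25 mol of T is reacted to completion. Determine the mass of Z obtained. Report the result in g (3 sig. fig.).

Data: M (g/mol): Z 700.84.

2500 g

n(B) = 10.70 mol
n(T) = 8.250 mol
n/ν for B = 10.70/3 = 3.567
n/ν for T = 8.250/2 = 4.125
Smallest n/ν is B → limiting reagent.
n(Z) = (1/3) × 10.70 = 3.567 mol
mass = 3.567 × 700.84 = 2500 g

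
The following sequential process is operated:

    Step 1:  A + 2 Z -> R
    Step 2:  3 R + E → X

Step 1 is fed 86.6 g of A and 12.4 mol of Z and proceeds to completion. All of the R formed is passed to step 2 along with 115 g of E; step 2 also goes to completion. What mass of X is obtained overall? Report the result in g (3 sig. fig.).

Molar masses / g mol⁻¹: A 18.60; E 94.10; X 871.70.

1070 g

Step 1:
n(A) = 86.60 / 18.60 = 4.656 mol
n(Z) = 12.40 mol
n/ν for A = 4.656/1 = 4.656
n/ν for Z = 12.40/2 = 6.200
Smallest n/ν is A → limiting reagent.
n(R) produced = (1/1) × 4.656 = 4.656 mol
Step 2:
n(R) available = 4.656 mol
n(E) = 115.0 / 94.10 = 1.222 mol
n/ν for R = 4.656/3 = 1.552
n/ν for E = 1.222/1 = 1.222
Smallest n/ν is E → limiting reagent.
n(X) = (1/1) × 1.222 = 1.222 mol
mass = 1.222 × 871.70 = 1065 g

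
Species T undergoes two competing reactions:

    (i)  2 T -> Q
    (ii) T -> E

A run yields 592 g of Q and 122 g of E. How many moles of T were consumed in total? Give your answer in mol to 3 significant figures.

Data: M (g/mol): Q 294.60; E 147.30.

n(Q) = 592 / 294.60 = 2.010 mol
n(E) = 122 / 147.30 = 0.8282 mol
n(T) via (i) = (2/1)×2.010 = 4.020 mol
n(T) via (ii) = (1/1)×0.8282 = 0.8282 mol
total n(T) = 4.020 + 0.8282 = 4.848 mol

4.85 mol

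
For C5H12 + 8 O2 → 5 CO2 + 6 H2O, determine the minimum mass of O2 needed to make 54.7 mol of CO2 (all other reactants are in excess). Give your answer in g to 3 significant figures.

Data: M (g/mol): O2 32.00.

2800 g

n(CO2) = 54.70 mol
n(O2) = (8/5) × 54.70 = 87.52 mol
mass = 87.52 × 32.00 = 2801 g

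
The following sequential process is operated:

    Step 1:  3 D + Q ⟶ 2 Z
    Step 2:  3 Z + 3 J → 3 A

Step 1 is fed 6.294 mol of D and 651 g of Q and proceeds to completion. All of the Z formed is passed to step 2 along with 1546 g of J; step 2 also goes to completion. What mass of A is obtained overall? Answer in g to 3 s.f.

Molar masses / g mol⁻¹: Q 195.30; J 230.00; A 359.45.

Step 1:
n(D) = 6.294 mol
n(Q) = 651.0 / 195.30 = 3.333 mol
n/ν for D = 6.294/3 = 2.098
n/ν for Q = 3.333/1 = 3.333
Smallest n/ν is D → limiting reagent.
n(Z) produced = (2/3) × 6.294 = 4.196 mol
Step 2:
n(Z) available = 4.196 mol
n(J) = 1546 / 230.00 = 6.722 mol
n/ν for Z = 4.196/3 = 1.399
n/ν for J = 6.722/3 = 2.241
Smallest n/ν is Z → limiting reagent.
n(A) = (3/3) × 4.196 = 4.196 mol
mass = 4.196 × 359.45 = 1508 g

1510 g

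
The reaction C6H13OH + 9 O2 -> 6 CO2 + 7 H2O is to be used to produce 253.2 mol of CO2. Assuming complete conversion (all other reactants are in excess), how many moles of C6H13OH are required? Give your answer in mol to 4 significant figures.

n(CO2) = 253.2 mol
n(C6H13OH) = (1/6) × 253.2 = 42.20 mol

42.20 mol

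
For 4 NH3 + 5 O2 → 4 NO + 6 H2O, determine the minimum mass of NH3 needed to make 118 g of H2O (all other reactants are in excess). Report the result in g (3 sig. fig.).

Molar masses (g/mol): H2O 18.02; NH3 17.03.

n(H2O) = 118 / 18.02 = 6.548 mol
n(NH3) = (4/6) × 6.548 = 4.365 mol
mass = 4.365 × 17.03 = 74.34 g

74.3 g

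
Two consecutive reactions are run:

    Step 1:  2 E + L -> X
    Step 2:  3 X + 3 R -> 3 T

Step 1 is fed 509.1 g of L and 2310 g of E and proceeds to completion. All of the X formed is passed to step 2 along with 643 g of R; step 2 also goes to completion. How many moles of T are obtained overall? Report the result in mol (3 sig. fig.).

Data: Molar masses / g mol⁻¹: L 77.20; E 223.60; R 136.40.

Step 1:
n(L) = 509.1 / 77.20 = 6.595 mol
n(E) = 2310 / 223.60 = 10.33 mol
n/ν for L = 6.595/1 = 6.595
n/ν for E = 10.33/2 = 5.165
Smallest n/ν is E → limiting reagent.
n(X) produced = (1/2) × 10.33 = 5.165 mol
Step 2:
n(X) available = 5.165 mol
n(R) = 643.0 / 136.40 = 4.714 mol
n/ν for X = 5.165/3 = 1.722
n/ν for R = 4.714/3 = 1.571
Smallest n/ν is R → limiting reagent.
n(T) = (3/3) × 4.714 = 4.714 mol

4.71 mol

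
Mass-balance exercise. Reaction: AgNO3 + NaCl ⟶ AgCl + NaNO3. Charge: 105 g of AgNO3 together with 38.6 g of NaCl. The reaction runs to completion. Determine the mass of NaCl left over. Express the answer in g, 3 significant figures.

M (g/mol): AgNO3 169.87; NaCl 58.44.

2.48 g

n(AgNO3) = 105.0 / 169.87 = 0.6181 mol
n(NaCl) = 38.60 / 58.44 = 0.6605 mol
n/ν for AgNO3 = 0.6181/1 = 0.6181
n/ν for NaCl = 0.6605/1 = 0.6605
Smallest n/ν is AgNO3 → limiting reagent.
NaCl consumed = (1/1) × 0.6181 = 0.6181 mol
NaCl remaining = 0.6605 − 0.6181 = 0.04240 mol
mass = 0.04240 × 58.44 = 2.478 g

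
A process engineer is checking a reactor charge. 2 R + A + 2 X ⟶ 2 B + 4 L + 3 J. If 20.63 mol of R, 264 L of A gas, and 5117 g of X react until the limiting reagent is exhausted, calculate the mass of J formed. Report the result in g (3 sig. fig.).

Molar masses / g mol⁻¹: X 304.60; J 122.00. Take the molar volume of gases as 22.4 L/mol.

3070 g

n(R) = 20.63 mol
n(A) = 264.0 / 22.4 = 11.79 mol
n(X) = 5117 / 304.60 = 16.80 mol
n/ν → R: 10.32, A: 11.79, X: 8.400; X is limiting.
n(J) = (3/2) × 16.80 = 25.20 mol
mass = 25.20 × 122.00 = 3074 g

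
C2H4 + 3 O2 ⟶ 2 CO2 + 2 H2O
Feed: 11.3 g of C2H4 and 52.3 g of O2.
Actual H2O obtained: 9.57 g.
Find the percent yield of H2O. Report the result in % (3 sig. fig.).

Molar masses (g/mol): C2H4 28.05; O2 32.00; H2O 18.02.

65.9 %

n(C2H4) = 11.30 / 28.05 = 0.4029 mol
n(O2) = 52.30 / 32.00 = 1.634 mol
n/ν → C2H4: 0.4029, O2: 0.5447; C2H4 is limiting.
theoretical n(H2O) = (2/1) × 0.4029 = 0.8058 mol → 14.52 g
% yield = 9.57 / 14.52 × 100 = 65.91 %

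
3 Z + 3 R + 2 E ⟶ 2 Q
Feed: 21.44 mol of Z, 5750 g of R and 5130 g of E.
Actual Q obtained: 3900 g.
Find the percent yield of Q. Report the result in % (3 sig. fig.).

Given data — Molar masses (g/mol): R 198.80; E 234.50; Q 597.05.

n(Z) = 21.44 mol
n(R) = 5750 / 198.80 = 28.92 mol
n(E) = 5130 / 234.50 = 21.88 mol
n/ν for Z = 21.44/3 = 7.147
n/ν for R = 28.92/3 = 9.640
n/ν for E = 21.88/2 = 10.94
Smallest n/ν is Z → limiting reagent.
theoretical n(Q) = (2/3) × 21.44 = 14.29 mol → 8532 g
% yield = 3900 / 8532 × 100 = 45.71 %

45.7 %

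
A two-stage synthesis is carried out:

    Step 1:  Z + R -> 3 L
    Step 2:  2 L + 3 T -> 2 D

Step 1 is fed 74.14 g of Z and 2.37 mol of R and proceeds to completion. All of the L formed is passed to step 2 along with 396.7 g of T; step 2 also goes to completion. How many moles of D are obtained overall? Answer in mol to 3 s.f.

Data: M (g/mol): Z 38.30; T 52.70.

5.02 mol

Step 1:
n(Z) = 74.14 / 38.30 = 1.936 mol
n(R) = 2.370 mol
n/ν for Z = 1.936/1 = 1.936
n/ν for R = 2.370/1 = 2.370
Smallest n/ν is Z → limiting reagent.
n(L) produced = (3/1) × 1.936 = 5.808 mol
Step 2:
n(L) available = 5.808 mol
n(T) = 396.7 / 52.70 = 7.528 mol
n/ν for L = 5.808/2 = 2.904
n/ν for T = 7.528/3 = 2.509
Smallest n/ν is T → limiting reagent.
n(D) = (2/3) × 7.528 = 5.019 mol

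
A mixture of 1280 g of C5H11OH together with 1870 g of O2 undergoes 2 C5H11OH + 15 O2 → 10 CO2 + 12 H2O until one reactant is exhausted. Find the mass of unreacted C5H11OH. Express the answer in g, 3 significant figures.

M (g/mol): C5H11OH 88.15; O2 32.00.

593 g

n(C5H11OH) = 1280 / 88.15 = 14.52 mol
n(O2) = 1870 / 32.00 = 58.44 mol
n/ν for C5H11OH = 14.52/2 = 7.260
n/ν for O2 = 58.44/15 = 3.896
Smallest n/ν is O2 → limiting reagent.
C5H11OH consumed = (2/15) × 58.44 = 7.792 mol
C5H11OH remaining = 14.52 − 7.792 = 6.728 mol
mass = 6.728 × 88.15 = 593.1 g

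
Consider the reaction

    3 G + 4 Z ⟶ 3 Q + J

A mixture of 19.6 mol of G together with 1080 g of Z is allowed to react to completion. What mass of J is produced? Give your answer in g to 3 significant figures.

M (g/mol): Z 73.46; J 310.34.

1140 g

n(G) = 19.60 mol
n(Z) = 1080 / 73.46 = 14.70 mol
n/ν for G = 19.60/3 = 6.533
n/ν for Z = 14.70/4 = 3.675
Smallest n/ν is Z → limiting reagent.
n(J) = (1/4) × 14.70 = 3.675 mol
mass = 3.675 × 310.34 = 1140 g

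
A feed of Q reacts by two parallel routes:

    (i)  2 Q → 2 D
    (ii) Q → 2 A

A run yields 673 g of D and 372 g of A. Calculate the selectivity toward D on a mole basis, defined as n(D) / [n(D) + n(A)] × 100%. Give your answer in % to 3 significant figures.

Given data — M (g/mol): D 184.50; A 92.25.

47.5 %

n(D) = 673 / 184.50 = 3.648 mol
n(A) = 372 / 92.25 = 4.033 mol
selectivity = 3.648/(3.648+4.033) × 100 = 47.49 %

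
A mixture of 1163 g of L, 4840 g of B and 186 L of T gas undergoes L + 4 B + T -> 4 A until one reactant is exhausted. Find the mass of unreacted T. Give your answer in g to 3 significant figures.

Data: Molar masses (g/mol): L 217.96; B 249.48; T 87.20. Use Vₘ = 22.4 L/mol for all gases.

n(L) = 1163 / 217.96 = 5.336 mol
n(B) = 4840 / 249.48 = 19.40 mol
n(T) = 186.0 / 22.4 = 8.304 mol
n/ν for L = 5.336/1 = 5.336
n/ν for B = 19.40/4 = 4.850
n/ν for T = 8.304/1 = 8.304
Smallest n/ν is B → limiting reagent.
T consumed = (1/4) × 19.40 = 4.850 mol
T remaining = 8.304 − 4.850 = 3.454 mol
mass = 3.454 × 87.20 = 301.2 g

301 g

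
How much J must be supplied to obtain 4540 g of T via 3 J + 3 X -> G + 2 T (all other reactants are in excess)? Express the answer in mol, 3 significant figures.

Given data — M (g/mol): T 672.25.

10.1 mol

n(T) = 4540 / 672.25 = 6.753 mol
n(J) = (3/2) × 6.753 = 10.13 mol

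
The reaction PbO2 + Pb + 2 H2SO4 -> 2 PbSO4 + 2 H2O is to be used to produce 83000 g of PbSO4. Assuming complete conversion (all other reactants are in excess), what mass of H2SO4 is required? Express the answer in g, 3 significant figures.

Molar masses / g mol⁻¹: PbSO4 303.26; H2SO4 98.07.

n(PbSO4) = 83000 / 303.26 = 273.7 mol
n(H2SO4) = (2/2) × 273.7 = 273.7 mol
mass = 273.7 × 98.07 = 26840 g

26800 g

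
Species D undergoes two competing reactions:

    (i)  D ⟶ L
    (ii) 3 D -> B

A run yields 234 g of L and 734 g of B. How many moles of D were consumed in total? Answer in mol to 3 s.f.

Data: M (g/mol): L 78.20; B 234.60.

12.4 mol

n(L) = 234 / 78.20 = 2.992 mol
n(B) = 734 / 234.60 = 3.129 mol
n(D) via (i) = (1/1)×2.992 = 2.992 mol
n(D) via (ii) = (3/1)×3.129 = 9.387 mol
total n(D) = 2.992 + 9.387 = 12.38 mol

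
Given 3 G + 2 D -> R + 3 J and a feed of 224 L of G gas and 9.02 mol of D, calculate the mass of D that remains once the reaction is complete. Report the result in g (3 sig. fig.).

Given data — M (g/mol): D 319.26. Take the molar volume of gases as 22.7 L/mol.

779 g

n(G) = 224.0 / 22.7 = 9.868 mol
n(D) = 9.020 mol
n/ν for G = 9.868/3 = 3.289
n/ν for D = 9.020/2 = 4.510
Smallest n/ν is G → limiting reagent.
D consumed = (2/3) × 9.868 = 6.579 mol
D remaining = 9.020 − 6.579 = 2.441 mol
mass = 2.441 × 319.26 = 779.3 g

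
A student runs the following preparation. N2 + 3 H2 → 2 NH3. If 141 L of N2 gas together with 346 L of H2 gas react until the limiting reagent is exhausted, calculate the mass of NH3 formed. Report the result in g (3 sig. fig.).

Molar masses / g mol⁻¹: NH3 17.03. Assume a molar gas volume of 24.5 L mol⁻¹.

160 g

n(N2) = 141.0 / 24.5 = 5.755 mol
n(H2) = 346.0 / 24.5 = 14.12 mol
n/ν → N2: 5.755, H2: 4.707; H2 is limiting.
n(NH3) = (2/3) × 14.12 = 9.413 mol
mass = 9.413 × 17.03 = 160.3 g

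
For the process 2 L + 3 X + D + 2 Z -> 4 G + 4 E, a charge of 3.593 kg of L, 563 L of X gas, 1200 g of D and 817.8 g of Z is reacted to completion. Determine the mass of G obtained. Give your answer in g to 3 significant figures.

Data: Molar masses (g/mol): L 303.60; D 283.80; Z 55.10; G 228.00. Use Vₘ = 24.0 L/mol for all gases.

3860 g

n(L) = 3.593×1000 / 303.60 = 11.83 mol
n(X) = 563.0 / 24.0 = 23.46 mol
n(D) = 1200 / 283.80 = 4.228 mol
n(Z) = 817.8 / 55.10 = 14.84 mol
n/ν for L = 11.83/2 = 5.915
n/ν for X = 23.46/3 = 7.820
n/ν for D = 4.228/1 = 4.228
n/ν for Z = 14.84/2 = 7.420
Smallest n/ν is D → limiting reagent.
n(G) = (4/1) × 4.228 = 16.91 mol
mass = 16.91 × 228.00 = 3855 g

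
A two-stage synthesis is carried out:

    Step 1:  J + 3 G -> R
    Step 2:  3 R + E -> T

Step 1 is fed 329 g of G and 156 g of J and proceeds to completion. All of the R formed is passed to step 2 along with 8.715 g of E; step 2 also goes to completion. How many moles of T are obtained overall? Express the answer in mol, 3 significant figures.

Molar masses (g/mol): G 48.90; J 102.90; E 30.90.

0.282 mol

Step 1:
n(G) = 329.0 / 48.90 = 6.728 mol
n(J) = 156.0 / 102.90 = 1.516 mol
n/ν → G: 2.243, J: 1.516; J is limiting.
n(R) produced = (1/1) × 1.516 = 1.516 mol
Step 2:
n(R) available = 1.516 mol
n(E) = 8.715 / 30.90 = 0.2820 mol
n/ν → R: 0.5053, E: 0.2820; E is limiting.
n(T) = (1/1) × 0.2820 = 0.2820 mol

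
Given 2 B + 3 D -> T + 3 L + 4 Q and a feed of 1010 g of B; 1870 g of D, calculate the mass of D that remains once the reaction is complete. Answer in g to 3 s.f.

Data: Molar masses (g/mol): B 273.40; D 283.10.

n(B) = 1010 / 273.40 = 3.694 mol
n(D) = 1870 / 283.10 = 6.605 mol
n/ν for B = 3.694/2 = 1.847
n/ν for D = 6.605/3 = 2.202
Smallest n/ν is B → limiting reagent.
D consumed = (3/2) × 3.694 = 5.541 mol
D remaining = 6.605 − 5.541 = 1.064 mol
mass = 1.064 × 283.10 = 301.2 g

301 g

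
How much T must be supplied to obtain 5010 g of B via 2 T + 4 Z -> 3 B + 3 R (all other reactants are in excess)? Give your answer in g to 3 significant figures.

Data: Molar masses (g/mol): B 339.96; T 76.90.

756 g

n(B) = 5010 / 339.96 = 14.74 mol
n(T) = (2/3) × 14.74 = 9.827 mol
mass = 9.827 × 76.90 = 755.7 g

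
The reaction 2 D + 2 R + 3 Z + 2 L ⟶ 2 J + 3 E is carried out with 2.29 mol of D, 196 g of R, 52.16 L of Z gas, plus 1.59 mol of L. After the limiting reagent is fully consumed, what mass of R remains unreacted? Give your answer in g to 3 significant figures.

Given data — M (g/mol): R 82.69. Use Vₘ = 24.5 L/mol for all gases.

78.6 g

n(D) = 2.290 mol
n(R) = 196.0 / 82.69 = 2.370 mol
n(Z) = 52.16 / 24.5 = 2.129 mol
n(L) = 1.590 mol
n/ν for D = 2.290/2 = 1.145
n/ν for R = 2.370/2 = 1.185
n/ν for Z = 2.129/3 = 0.7097
n/ν for L = 1.590/2 = 0.7950
Smallest n/ν is Z → limiting reagent.
R consumed = (2/3) × 2.129 = 1.419 mol
R remaining = 2.370 − 1.419 = 0.9510 mol
mass = 0.9510 × 82.69 = 78.64 g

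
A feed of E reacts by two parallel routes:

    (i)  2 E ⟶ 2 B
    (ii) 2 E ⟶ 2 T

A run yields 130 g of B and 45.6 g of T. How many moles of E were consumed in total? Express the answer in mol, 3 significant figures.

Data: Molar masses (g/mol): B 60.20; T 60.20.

n(B) = 130 / 60.20 = 2.159 mol
n(T) = 45.6 / 60.20 = 0.7575 mol
n(E) via (i) = (2/2)×2.159 = 2.159 mol
n(E) via (ii) = (2/2)×0.7575 = 0.7575 mol
total n(E) = 2.159 + 0.7575 = 2.917 mol

2.92 mol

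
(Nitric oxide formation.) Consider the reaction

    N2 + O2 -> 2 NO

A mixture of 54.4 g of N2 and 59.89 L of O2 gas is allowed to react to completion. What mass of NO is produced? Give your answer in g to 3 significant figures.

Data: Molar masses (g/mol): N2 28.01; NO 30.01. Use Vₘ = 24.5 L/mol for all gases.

117 g

n(N2) = 54.40 / 28.01 = 1.942 mol
n(O2) = 59.89 / 24.5 = 2.444 mol
n/ν for N2 = 1.942/1 = 1.942
n/ν for O2 = 2.444/1 = 2.444
Smallest n/ν is N2 → limiting reagent.
n(NO) = (2/1) × 1.942 = 3.884 mol
mass = 3.884 × 30.01 = 116.6 g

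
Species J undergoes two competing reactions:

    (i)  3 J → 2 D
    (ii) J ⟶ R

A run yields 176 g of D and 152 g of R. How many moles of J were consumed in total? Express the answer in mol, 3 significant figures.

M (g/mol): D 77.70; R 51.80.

6.33 mol

n(D) = 176 / 77.70 = 2.265 mol
n(R) = 152 / 51.80 = 2.934 mol
n(J) via (i) = (3/2)×2.265 = 3.398 mol
n(J) via (ii) = (1/1)×2.934 = 2.934 mol
total n(J) = 3.398 + 2.934 = 6.332 mol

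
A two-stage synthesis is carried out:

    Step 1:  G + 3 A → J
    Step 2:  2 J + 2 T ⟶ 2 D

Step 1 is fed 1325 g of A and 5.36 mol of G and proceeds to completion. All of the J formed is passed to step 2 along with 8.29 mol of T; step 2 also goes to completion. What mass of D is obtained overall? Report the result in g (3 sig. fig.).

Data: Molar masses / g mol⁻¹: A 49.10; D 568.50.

Step 1:
n(A) = 1325 / 49.10 = 26.99 mol
n(G) = 5.360 mol
n/ν → A: 8.997, G: 5.360; G is limiting.
n(J) produced = (1/1) × 5.360 = 5.360 mol
Step 2:
n(J) available = 5.360 mol
n(T) = 8.290 mol
n/ν → J: 2.680, T: 4.145; J is limiting.
n(D) = (2/2) × 5.360 = 5.360 mol
mass = 5.360 × 568.50 = 3047 g

3050 g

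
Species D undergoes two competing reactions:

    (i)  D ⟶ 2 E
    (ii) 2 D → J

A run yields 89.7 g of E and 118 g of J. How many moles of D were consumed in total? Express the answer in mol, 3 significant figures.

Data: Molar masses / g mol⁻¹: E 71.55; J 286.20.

1.45 mol

n(E) = 89.7 / 71.55 = 1.254 mol
n(J) = 118 / 286.20 = 0.4123 mol
n(D) via (i) = (1/2)×1.254 = 0.6270 mol
n(D) via (ii) = (2/1)×0.4123 = 0.8246 mol
total n(D) = 0.6270 + 0.8246 = 1.452 mol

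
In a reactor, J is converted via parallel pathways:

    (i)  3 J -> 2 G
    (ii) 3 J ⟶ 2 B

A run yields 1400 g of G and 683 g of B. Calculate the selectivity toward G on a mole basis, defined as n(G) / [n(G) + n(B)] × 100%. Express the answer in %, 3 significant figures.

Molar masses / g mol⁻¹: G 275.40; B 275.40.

n(G) = 1400 / 275.40 = 5.084 mol
n(B) = 683 / 275.40 = 2.480 mol
selectivity = 5.084/(5.084+2.480) × 100 = 67.21 %

67.2 %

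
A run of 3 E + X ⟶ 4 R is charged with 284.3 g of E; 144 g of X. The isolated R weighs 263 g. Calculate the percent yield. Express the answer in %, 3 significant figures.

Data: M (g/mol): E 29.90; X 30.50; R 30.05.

n(E) = 284.3 / 29.90 = 9.508 mol
n(X) = 144.0 / 30.50 = 4.721 mol
n/ν → E: 3.169, X: 4.721; E is limiting.
theoretical n(R) = (4/3) × 9.508 = 12.68 mol → 381.0 g
% yield = 263 / 381.0 × 100 = 69.03 %

69.0 %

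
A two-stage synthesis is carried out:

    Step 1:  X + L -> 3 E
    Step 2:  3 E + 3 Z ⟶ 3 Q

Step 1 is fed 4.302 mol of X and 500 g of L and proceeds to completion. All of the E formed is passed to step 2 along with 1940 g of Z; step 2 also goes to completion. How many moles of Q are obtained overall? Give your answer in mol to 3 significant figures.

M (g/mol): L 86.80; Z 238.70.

Step 1:
n(X) = 4.302 mol
n(L) = 500.0 / 86.80 = 5.760 mol
n/ν for X = 4.302/1 = 4.302
n/ν for L = 5.760/1 = 5.760
Smallest n/ν is X → limiting reagent.
n(E) produced = (3/1) × 4.302 = 12.91 mol
Step 2:
n(E) available = 12.91 mol
n(Z) = 1940 / 238.70 = 8.127 mol
n/ν for E = 12.91/3 = 4.303
n/ν for Z = 8.127/3 = 2.709
Smallest n/ν is Z → limiting reagent.
n(Q) = (3/3) × 8.127 = 8.127 mol

8.13 mol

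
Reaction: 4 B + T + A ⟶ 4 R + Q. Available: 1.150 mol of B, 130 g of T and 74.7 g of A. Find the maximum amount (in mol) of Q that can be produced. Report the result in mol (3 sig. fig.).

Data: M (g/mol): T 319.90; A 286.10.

0.261 mol

n(B) = 1.150 mol
n(T) = 130.0 / 319.90 = 0.4064 mol
n(A) = 74.70 / 286.10 = 0.2611 mol
n/ν for B = 1.150/4 = 0.2875
n/ν for T = 0.4064/1 = 0.4064
n/ν for A = 0.2611/1 = 0.2611
Smallest n/ν is A → limiting reagent.
n(Q) = (1/1) × 0.2611 = 0.2611 mol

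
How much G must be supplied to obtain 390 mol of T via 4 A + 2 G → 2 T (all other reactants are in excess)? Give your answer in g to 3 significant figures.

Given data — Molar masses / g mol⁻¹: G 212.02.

82700 g

n(T) = 390.0 mol
n(G) = (2/2) × 390.0 = 390.0 mol
mass = 390.0 × 212.02 = 82690 g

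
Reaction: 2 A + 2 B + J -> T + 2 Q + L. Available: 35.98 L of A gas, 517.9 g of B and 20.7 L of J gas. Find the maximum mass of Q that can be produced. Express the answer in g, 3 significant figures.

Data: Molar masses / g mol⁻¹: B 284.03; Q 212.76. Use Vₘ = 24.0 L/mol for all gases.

319 g

n(A) = 35.98 / 24.0 = 1.499 mol
n(B) = 517.9 / 284.03 = 1.823 mol
n(J) = 20.70 / 24.0 = 0.8625 mol
n/ν for A = 1.499/2 = 0.7495
n/ν for B = 1.823/2 = 0.9115
n/ν for J = 0.8625/1 = 0.8625
Smallest n/ν is A → limiting reagent.
n(Q) = (2/2) × 1.499 = 1.499 mol
mass = 1.499 × 212.76 = 318.9 g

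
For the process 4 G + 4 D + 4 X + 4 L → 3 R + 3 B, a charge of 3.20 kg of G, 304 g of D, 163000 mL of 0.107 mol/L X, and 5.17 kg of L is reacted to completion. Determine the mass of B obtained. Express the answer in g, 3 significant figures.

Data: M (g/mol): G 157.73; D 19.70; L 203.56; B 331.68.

3840 g

n(G) = 3.200×1000 / 157.73 = 20.29 mol
n(D) = 304.0 / 19.70 = 15.43 mol
n(X) = 0.107 × 163000/1000 = 17.44 mol
n(L) = 5.170×1000 / 203.56 = 25.40 mol
n/ν for G = 20.29/4 = 5.073
n/ν for D = 15.43/4 = 3.858
n/ν for X = 17.44/4 = 4.360
n/ν for L = 25.40/4 = 6.350
Smallest n/ν is D → limiting reagent.
n(B) = (3/4) × 15.43 = 11.57 mol
mass = 11.57 × 331.68 = 3838 g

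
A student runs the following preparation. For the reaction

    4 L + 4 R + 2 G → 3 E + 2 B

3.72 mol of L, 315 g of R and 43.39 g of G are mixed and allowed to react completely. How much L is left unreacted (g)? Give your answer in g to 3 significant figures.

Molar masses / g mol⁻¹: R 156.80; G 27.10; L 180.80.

n(L) = 3.720 mol
n(R) = 315.0 / 156.80 = 2.009 mol
n(G) = 43.39 / 27.10 = 1.601 mol
n/ν for L = 3.720/4 = 0.9300
n/ν for R = 2.009/4 = 0.5023
n/ν for G = 1.601/2 = 0.8005
Smallest n/ν is R → limiting reagent.
L consumed = (4/4) × 2.009 = 2.009 mol
L remaining = 3.720 − 2.009 = 1.711 mol
mass = 1.711 × 180.80 = 309.3 g

309 g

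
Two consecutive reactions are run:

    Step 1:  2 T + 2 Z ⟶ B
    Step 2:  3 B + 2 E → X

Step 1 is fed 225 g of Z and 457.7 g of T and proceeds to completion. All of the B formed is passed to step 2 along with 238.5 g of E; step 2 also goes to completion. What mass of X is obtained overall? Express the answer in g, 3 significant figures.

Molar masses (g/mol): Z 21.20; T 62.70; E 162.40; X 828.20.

Step 1:
n(Z) = 225.0 / 21.20 = 10.61 mol
n(T) = 457.7 / 62.70 = 7.300 mol
n/ν for Z = 10.61/2 = 5.305
n/ν for T = 7.300/2 = 3.650
Smallest n/ν is T → limiting reagent.
n(B) produced = (1/2) × 7.300 = 3.650 mol
Step 2:
n(B) available = 3.650 mol
n(E) = 238.5 / 162.40 = 1.469 mol
n/ν for B = 3.650/3 = 1.217
n/ν for E = 1.469/2 = 0.7345
Smallest n/ν is E → limiting reagent.
n(X) = (1/2) × 1.469 = 0.7345 mol
mass = 0.7345 × 828.20 = 608.3 g

608 g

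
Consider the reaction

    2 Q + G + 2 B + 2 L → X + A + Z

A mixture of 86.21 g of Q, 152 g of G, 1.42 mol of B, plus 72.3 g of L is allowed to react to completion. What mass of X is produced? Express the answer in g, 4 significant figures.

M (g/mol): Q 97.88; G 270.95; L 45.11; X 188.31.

82.93 g

n(Q) = 86.21 / 97.88 = 0.8808 mol
n(G) = 152.0 / 270.95 = 0.5610 mol
n(B) = 1.420 mol
n(L) = 72.30 / 45.11 = 1.603 mol
n/ν for Q = 0.8808/2 = 0.4404
n/ν for G = 0.5610/1 = 0.5610
n/ν for B = 1.420/2 = 0.7100
n/ν for L = 1.603/2 = 0.8015
Smallest n/ν is Q → limiting reagent.
n(X) = (1/2) × 0.8808 = 0.4404 mol
mass = 0.4404 × 188.31 = 82.93 g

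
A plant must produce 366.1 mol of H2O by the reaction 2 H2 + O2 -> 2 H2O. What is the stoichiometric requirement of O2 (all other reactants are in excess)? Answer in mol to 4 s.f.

183.1 mol

n(H2O) = 366.1 mol
n(O2) = (1/2) × 366.1 = 183.1 mol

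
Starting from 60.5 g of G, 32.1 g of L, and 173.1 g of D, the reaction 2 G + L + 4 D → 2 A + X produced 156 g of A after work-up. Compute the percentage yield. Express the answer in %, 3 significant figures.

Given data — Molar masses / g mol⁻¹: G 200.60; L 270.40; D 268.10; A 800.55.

n(G) = 60.50 / 200.60 = 0.3016 mol
n(L) = 32.10 / 270.40 = 0.1187 mol
n(D) = 173.1 / 268.10 = 0.6457 mol
n/ν → G: 0.1508, L: 0.1187, D: 0.1614; L is limiting.
theoretical n(A) = (2/1) × 0.1187 = 0.2374 mol → 190.1 g
% yield = 156 / 190.1 × 100 = 82.06 %

82.1 %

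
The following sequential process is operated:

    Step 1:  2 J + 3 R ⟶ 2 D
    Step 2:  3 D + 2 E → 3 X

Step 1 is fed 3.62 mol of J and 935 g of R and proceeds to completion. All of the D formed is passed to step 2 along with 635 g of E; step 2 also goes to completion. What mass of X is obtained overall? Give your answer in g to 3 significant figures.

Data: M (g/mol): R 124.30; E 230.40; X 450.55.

1630 g

Step 1:
n(J) = 3.620 mol
n(R) = 935.0 / 124.30 = 7.522 mol
n/ν for J = 3.620/2 = 1.810
n/ν for R = 7.522/3 = 2.507
Smallest n/ν is J → limiting reagent.
n(D) produced = (2/2) × 3.620 = 3.620 mol
Step 2:
n(D) available = 3.620 mol
n(E) = 635.0 / 230.40 = 2.756 mol
n/ν for D = 3.620/3 = 1.207
n/ν for E = 2.756/2 = 1.378
Smallest n/ν is D → limiting reagent.
n(X) = (3/3) × 3.620 = 3.620 mol
mass = 3.620 × 450.55 = 1631 g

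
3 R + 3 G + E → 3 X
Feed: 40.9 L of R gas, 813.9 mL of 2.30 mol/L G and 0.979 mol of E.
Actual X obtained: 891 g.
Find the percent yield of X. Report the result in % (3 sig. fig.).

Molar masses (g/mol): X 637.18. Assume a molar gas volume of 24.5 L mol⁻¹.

n(R) = 40.90 / 24.5 = 1.669 mol
n(G) = 2.30 × 813.9/1000 = 1.872 mol
n(E) = 0.9790 mol
n/ν → R: 0.5563, G: 0.6240, E: 0.9790; R is limiting.
theoretical n(X) = (3/3) × 1.669 = 1.669 mol → 1063 g
% yield = 891 / 1063 × 100 = 83.82 %

83.8 %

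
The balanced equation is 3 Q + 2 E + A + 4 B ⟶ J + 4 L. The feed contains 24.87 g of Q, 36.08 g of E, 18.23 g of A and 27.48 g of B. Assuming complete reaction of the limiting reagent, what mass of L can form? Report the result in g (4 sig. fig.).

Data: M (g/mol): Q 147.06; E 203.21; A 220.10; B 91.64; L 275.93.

62.22 g

n(Q) = 24.87 / 147.06 = 0.1691 mol
n(E) = 36.08 / 203.21 = 0.1776 mol
n(A) = 18.23 / 220.10 = 0.08283 mol
n(B) = 27.48 / 91.64 = 0.2999 mol
n/ν for Q = 0.1691/3 = 0.05637
n/ν for E = 0.1776/2 = 0.08880
n/ν for A = 0.08283/1 = 0.08283
n/ν for B = 0.2999/4 = 0.07498
Smallest n/ν is Q → limiting reagent.
n(L) = (4/3) × 0.1691 = 0.2255 mol
mass = 0.2255 × 275.93 = 62.22 g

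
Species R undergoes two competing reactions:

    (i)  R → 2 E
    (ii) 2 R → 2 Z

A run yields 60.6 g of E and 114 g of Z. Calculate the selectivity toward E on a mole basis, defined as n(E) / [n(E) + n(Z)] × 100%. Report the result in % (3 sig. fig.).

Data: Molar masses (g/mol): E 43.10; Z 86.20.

51.5 %

n(E) = 60.6 / 43.10 = 1.406 mol
n(Z) = 114 / 86.20 = 1.323 mol
selectivity = 1.406/(1.406+1.323) × 100 = 51.52 %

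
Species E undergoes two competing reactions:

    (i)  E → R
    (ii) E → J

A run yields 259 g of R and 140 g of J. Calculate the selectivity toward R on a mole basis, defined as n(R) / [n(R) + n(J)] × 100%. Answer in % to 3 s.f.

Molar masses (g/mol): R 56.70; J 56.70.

64.9 %

n(R) = 259 / 56.70 = 4.568 mol
n(J) = 140 / 56.70 = 2.469 mol
selectivity = 4.568/(4.568+2.469) × 100 = 64.91 %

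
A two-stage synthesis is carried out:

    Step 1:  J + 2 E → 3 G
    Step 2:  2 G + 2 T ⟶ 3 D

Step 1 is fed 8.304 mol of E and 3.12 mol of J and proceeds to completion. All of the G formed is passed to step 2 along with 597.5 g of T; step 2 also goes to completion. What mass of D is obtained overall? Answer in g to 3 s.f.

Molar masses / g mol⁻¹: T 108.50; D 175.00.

Step 1:
n(E) = 8.304 mol
n(J) = 3.120 mol
n/ν for E = 8.304/2 = 4.152
n/ν for J = 3.120/1 = 3.120
Smallest n/ν is J → limiting reagent.
n(G) produced = (3/1) × 3.120 = 9.360 mol
Step 2:
n(G) available = 9.360 mol
n(T) = 597.5 / 108.50 = 5.507 mol
n/ν for G = 9.360/2 = 4.680
n/ν for T = 5.507/2 = 2.754
Smallest n/ν is T → limiting reagent.
n(D) = (3/2) × 5.507 = 8.261 mol
mass = 8.261 × 175.00 = 1446 g

1450 g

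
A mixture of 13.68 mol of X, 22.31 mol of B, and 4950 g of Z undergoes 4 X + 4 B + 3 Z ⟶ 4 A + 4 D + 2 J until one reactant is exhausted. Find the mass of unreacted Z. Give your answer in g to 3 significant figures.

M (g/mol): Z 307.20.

n(X) = 13.68 mol
n(B) = 22.31 mol
n(Z) = 4950 / 307.20 = 16.11 mol
n/ν → X: 3.420, B: 5.578, Z: 5.370; X is limiting.
Z consumed = (3/4) × 13.68 = 10.26 mol
Z remaining = 16.11 − 10.26 = 5.850 mol
mass = 5.850 × 307.20 = 1797 g

1800 g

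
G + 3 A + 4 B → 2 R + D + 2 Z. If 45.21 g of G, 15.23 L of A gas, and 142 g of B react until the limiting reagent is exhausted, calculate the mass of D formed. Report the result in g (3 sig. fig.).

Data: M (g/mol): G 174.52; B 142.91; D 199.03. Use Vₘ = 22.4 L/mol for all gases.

45.1 g

n(G) = 45.21 / 174.52 = 0.2591 mol
n(A) = 15.23 / 22.4 = 0.6799 mol
n(B) = 142.0 / 142.91 = 0.9936 mol
n/ν for G = 0.2591/1 = 0.2591
n/ν for A = 0.6799/3 = 0.2266
n/ν for B = 0.9936/4 = 0.2484
Smallest n/ν is A → limiting reagent.
n(D) = (1/3) × 0.6799 = 0.2266 mol
mass = 0.2266 × 199.03 = 45.10 g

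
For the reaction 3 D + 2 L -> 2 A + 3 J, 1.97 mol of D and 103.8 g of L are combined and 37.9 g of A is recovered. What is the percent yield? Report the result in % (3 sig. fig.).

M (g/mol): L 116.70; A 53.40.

79.8 %

n(D) = 1.970 mol
n(L) = 103.8 / 116.70 = 0.8895 mol
n/ν for D = 1.970/3 = 0.6567
n/ν for L = 0.8895/2 = 0.4448
Smallest n/ν is L → limiting reagent.
theoretical n(A) = (2/2) × 0.8895 = 0.8895 mol → 47.50 g
% yield = 37.9 / 47.50 × 100 = 79.79 %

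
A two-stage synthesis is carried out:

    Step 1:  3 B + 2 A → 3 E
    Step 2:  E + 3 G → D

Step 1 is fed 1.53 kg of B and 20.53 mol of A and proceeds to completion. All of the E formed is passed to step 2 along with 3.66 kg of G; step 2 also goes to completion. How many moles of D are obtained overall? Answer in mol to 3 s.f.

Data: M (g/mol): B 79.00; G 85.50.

Step 1:
n(B) = 1.530×1000 / 79.00 = 19.37 mol
n(A) = 20.53 mol
n/ν for B = 19.37/3 = 6.457
n/ν for A = 20.53/2 = 10.27
Smallest n/ν is B → limiting reagent.
n(E) produced = (3/3) × 19.37 = 19.37 mol
Step 2:
n(E) available = 19.37 mol
n(G) = 3.660×1000 / 85.50 = 42.81 mol
n/ν for E = 19.37/1 = 19.37
n/ν for G = 42.81/3 = 14.27
Smallest n/ν is G → limiting reagent.
n(D) = (1/3) × 42.81 = 14.27 mol

14.3 mol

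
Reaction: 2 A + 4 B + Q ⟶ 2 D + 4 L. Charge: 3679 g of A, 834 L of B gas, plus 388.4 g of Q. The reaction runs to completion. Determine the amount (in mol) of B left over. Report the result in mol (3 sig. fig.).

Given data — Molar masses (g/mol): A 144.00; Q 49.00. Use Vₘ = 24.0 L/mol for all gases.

n(A) = 3679 / 144.00 = 25.55 mol
n(B) = 834.0 / 24.0 = 34.75 mol
n(Q) = 388.4 / 49.00 = 7.927 mol
n/ν for A = 25.55/2 = 12.78
n/ν for B = 34.75/4 = 8.688
n/ν for Q = 7.927/1 = 7.927
Smallest n/ν is Q → limiting reagent.
B consumed = (4/1) × 7.927 = 31.71 mol
B remaining = 34.75 − 31.71 = 3.040 mol

3.04 mol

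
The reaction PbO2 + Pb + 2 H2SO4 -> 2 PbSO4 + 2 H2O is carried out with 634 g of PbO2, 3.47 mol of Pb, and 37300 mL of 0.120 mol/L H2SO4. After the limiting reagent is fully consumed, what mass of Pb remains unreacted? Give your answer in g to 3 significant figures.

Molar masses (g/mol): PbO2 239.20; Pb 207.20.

n(PbO2) = 634.0 / 239.20 = 2.651 mol
n(Pb) = 3.470 mol
n(H2SO4) = 0.120 × 37300/1000 = 4.476 mol
n/ν → PbO2: 2.651, Pb: 3.470, H2SO4: 2.238; H2SO4 is limiting.
Pb consumed = (1/2) × 4.476 = 2.238 mol
Pb remaining = 3.470 − 2.238 = 1.232 mol
mass = 1.232 × 207.20 = 255.3 g

255 g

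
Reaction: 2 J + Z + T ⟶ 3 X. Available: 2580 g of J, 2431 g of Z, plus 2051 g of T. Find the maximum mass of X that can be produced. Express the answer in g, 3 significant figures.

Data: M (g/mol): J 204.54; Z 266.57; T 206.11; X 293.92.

n(J) = 2580 / 204.54 = 12.61 mol
n(Z) = 2431 / 266.57 = 9.120 mol
n(T) = 2051 / 206.11 = 9.951 mol
n/ν for J = 12.61/2 = 6.305
n/ν for Z = 9.120/1 = 9.120
n/ν for T = 9.951/1 = 9.951
Smallest n/ν is J → limiting reagent.
n(X) = (3/2) × 12.61 = 18.92 mol
mass = 18.92 × 293.92 = 5561 g

5560 g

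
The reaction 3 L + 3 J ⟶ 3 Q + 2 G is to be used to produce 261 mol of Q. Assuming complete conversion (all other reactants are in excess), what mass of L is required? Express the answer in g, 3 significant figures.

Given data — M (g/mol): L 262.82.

n(Q) = 261.0 mol
n(L) = (3/3) × 261.0 = 261.0 mol
mass = 261.0 × 262.82 = 68600 g

68600 g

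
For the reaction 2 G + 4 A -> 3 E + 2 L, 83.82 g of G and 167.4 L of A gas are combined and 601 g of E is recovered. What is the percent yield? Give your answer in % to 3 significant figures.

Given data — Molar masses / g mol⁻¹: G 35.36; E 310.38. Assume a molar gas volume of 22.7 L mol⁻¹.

54.5 %

n(G) = 83.82 / 35.36 = 2.370 mol
n(A) = 167.4 / 22.7 = 7.374 mol
n/ν → G: 1.185, A: 1.844; G is limiting.
theoretical n(E) = (3/2) × 2.370 = 3.555 mol → 1103 g
% yield = 601 / 1103 × 100 = 54.49 %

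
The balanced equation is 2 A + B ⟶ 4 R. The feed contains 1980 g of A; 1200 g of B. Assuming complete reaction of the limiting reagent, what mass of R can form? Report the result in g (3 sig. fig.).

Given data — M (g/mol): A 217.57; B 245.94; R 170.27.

n(A) = 1980 / 217.57 = 9.101 mol
n(B) = 1200 / 245.94 = 4.879 mol
n/ν for A = 9.101/2 = 4.551
n/ν for B = 4.879/1 = 4.879
Smallest n/ν is A → limiting reagent.
n(R) = (4/2) × 9.101 = 18.20 mol
mass = 18.20 × 170.27 = 3099 g

3100 g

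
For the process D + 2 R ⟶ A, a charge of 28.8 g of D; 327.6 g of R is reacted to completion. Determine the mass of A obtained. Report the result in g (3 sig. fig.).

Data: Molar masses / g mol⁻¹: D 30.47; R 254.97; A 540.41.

347 g

n(D) = 28.80 / 30.47 = 0.9452 mol
n(R) = 327.6 / 254.97 = 1.285 mol
n/ν for D = 0.9452/1 = 0.9452
n/ν for R = 1.285/2 = 0.6425
Smallest n/ν is R → limiting reagent.
n(A) = (1/2) × 1.285 = 0.6425 mol
mass = 0.6425 × 540.41 = 347.2 g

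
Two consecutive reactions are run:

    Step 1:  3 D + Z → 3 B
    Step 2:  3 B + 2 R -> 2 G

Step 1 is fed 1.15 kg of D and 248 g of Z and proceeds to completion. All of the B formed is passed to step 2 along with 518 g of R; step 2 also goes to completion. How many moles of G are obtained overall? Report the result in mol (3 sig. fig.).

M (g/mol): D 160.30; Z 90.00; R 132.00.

Step 1:
n(D) = 1.150×1000 / 160.30 = 7.174 mol
n(Z) = 248.0 / 90.00 = 2.756 mol
n/ν for D = 7.174/3 = 2.391
n/ν for Z = 2.756/1 = 2.756
Smallest n/ν is D → limiting reagent.
n(B) produced = (3/3) × 7.174 = 7.174 mol
Step 2:
n(B) available = 7.174 mol
n(R) = 518.0 / 132.00 = 3.924 mol
n/ν for B = 7.174/3 = 2.391
n/ν for R = 3.924/2 = 1.962
Smallest n/ν is R → limiting reagent.
n(G) = (2/2) × 3.924 = 3.924 mol

3.92 mol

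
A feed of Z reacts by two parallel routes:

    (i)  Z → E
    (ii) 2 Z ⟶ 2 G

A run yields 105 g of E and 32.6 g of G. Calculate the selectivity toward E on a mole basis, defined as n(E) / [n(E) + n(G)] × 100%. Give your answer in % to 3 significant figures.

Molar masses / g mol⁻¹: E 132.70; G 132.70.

76.3 %

n(E) = 105 / 132.70 = 0.7913 mol
n(G) = 32.6 / 132.70 = 0.2457 mol
selectivity = 0.7913/(0.7913+0.2457) × 100 = 76.31 %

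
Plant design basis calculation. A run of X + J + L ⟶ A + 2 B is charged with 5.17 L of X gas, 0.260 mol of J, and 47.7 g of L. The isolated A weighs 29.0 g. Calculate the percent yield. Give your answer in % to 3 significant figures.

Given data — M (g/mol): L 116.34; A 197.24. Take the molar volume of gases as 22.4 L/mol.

63.7 %

n(X) = 5.170 / 22.4 = 0.2308 mol
n(J) = 0.2600 mol
n(L) = 47.70 / 116.34 = 0.4100 mol
n/ν for X = 0.2308/1 = 0.2308
n/ν for J = 0.2600/1 = 0.2600
n/ν for L = 0.4100/1 = 0.4100
Smallest n/ν is X → limiting reagent.
theoretical n(A) = (1/1) × 0.2308 = 0.2308 mol → 45.52 g
% yield = 29.0 / 45.52 × 100 = 63.71 %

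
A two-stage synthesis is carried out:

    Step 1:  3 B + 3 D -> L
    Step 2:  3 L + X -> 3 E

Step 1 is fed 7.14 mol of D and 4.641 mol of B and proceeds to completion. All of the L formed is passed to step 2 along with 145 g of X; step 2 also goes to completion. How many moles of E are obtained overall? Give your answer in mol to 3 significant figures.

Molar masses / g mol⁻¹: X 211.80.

1.55 mol

Step 1:
n(D) = 7.140 mol
n(B) = 4.641 mol
n/ν for D = 7.140/3 = 2.380
n/ν for B = 4.641/3 = 1.547
Smallest n/ν is B → limiting reagent.
n(L) produced = (1/3) × 4.641 = 1.547 mol
Step 2:
n(L) available = 1.547 mol
n(X) = 145.0 / 211.80 = 0.6846 mol
n/ν for L = 1.547/3 = 0.5157
n/ν for X = 0.6846/1 = 0.6846
Smallest n/ν is L → limiting reagent.
n(E) = (3/3) × 1.547 = 1.547 mol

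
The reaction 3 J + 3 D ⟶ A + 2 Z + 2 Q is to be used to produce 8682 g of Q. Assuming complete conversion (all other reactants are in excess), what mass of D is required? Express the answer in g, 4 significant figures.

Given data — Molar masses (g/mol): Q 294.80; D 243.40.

10750 g

n(Q) = 8682 / 294.80 = 29.45 mol
n(D) = (3/2) × 29.45 = 44.18 mol
mass = 44.18 × 243.40 = 10750 g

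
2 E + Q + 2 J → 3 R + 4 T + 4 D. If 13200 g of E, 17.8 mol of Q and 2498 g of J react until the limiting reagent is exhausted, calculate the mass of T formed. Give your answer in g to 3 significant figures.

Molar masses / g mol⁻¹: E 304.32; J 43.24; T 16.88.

1200 g

n(E) = 13200 / 304.32 = 43.38 mol
n(Q) = 17.80 mol
n(J) = 2498 / 43.24 = 57.77 mol
n/ν for E = 43.38/2 = 21.69
n/ν for Q = 17.80/1 = 17.80
n/ν for J = 57.77/2 = 28.89
Smallest n/ν is Q → limiting reagent.
n(T) = (4/1) × 17.80 = 71.20 mol
mass = 71.20 × 16.88 = 1202 g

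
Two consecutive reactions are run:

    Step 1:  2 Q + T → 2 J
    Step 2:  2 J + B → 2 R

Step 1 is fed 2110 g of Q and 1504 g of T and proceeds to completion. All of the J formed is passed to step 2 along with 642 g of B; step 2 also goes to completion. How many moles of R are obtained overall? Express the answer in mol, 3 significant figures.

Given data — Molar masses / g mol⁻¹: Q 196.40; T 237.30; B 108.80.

10.7 mol

Step 1:
n(Q) = 2110 / 196.40 = 10.74 mol
n(T) = 1504 / 237.30 = 6.338 mol
n/ν for Q = 10.74/2 = 5.370
n/ν for T = 6.338/1 = 6.338
Smallest n/ν is Q → limiting reagent.
n(J) produced = (2/2) × 10.74 = 10.74 mol
Step 2:
n(J) available = 10.74 mol
n(B) = 642.0 / 108.80 = 5.901 mol
n/ν for J = 10.74/2 = 5.370
n/ν for B = 5.901/1 = 5.901
Smallest n/ν is J → limiting reagent.
n(R) = (2/2) × 10.74 = 10.74 mol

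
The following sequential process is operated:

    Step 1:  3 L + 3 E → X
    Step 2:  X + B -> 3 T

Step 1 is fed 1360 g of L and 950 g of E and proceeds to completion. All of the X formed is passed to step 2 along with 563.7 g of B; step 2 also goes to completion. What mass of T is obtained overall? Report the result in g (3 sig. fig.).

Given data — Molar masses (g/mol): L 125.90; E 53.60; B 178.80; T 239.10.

2260 g

Step 1:
n(L) = 1360 / 125.90 = 10.80 mol
n(E) = 950.0 / 53.60 = 17.72 mol
n/ν → L: 3.600, E: 5.907; L is limiting.
n(X) produced = (1/3) × 10.80 = 3.600 mol
Step 2:
n(X) available = 3.600 mol
n(B) = 563.7 / 178.80 = 3.153 mol
n/ν → X: 3.600, B: 3.153; B is limiting.
n(T) = (3/1) × 3.153 = 9.459 mol
mass = 9.459 × 239.10 = 2262 g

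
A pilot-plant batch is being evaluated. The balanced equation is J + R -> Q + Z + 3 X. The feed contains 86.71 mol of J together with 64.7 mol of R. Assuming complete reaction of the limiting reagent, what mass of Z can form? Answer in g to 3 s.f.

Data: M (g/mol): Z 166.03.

n(J) = 86.71 mol
n(R) = 64.70 mol
n/ν → J: 86.71, R: 64.70; R is limiting.
n(Z) = (1/1) × 64.70 = 64.70 mol
mass = 64.70 × 166.03 = 10740 g

10700 g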